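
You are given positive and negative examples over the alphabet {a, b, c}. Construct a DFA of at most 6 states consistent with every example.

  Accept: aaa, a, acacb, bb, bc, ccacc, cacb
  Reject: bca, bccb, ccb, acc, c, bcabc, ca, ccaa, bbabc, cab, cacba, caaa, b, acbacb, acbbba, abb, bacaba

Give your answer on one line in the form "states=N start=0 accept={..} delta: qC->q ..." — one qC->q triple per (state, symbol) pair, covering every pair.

states=5 start=0 accept={1,3} delta: 0a->1 0b->2 0c->2 1a->0 1b->0 1c->3 2a->0 2b->3 2c->3 3a->4 3b->0 3c->0 4a->0 4b->0 4c->2

Fold the examples into a partial DFA from state 0: repeatedly fix the first undefined (state, symbol) met by the shortest-then-alphabetical prefix, trying targets in increasing order and rejecting any under which an Accept and a Reject string meet in one state with the same remainder; add a state when all current targets are rejected. Accepting states are where Accept strings end.
a: 0a undefined. 0a->0: no, bb/abb meet in 0 with "bb" left. Open state 1: 0a->1.
b: 0b undefined. 0b->0: no, bb/b meet in 0. 0b->1: no, a/b meet in 1. Open state 2: 0b->2.
c: 0c undefined. 0c->0: no, aaa/caaa meet in 1 with "aa" left. 0c->1: no, a/c meet in 1. 0c->2: ok.
aa: 1a undefined. 1a->0: ok.
ab: 1b undefined. 1b->0: ok.
ac: 1c undefined. 1c->0: no, acacb/acc meet in 2. 1c->1: no, aaa/acc meet in 1. 1c->2: no, bc/acc meet in 2 with "c" left. Open state 3: 1c->3.
ba: 2a undefined. 2a->0: ok.
bb: 2b undefined. 2b->0: no, aaa/cacba meet in 1. 2b->1: no, bc/bbabc meet in 2 with "c" left. 2b->2: no, bb/c meet in 2. 2b->3: ok.
bc: 2c undefined. 2c->0: no, aaa/bca meet in 1. 2c->1: no, aaa/bcabc meet in 1. 2c->2: no, aaa/ccaa meet in 1. 2c->3: ok.
aca: 3a undefined. 3a->0: no, aaa/ccaa meet in 1. 3a->1: no, aaa/bca meet in 1. 3a->2: no, acacb/ccb meet in 3 with "b" left. 3a->3: no, acacb/bccb meet in 3 with "cb" left. Open state 4: 3a->4.
acb: 3b undefined. 3b->0: ok.
acc: 3c undefined. 3c->0: ok.
acac: 4c undefined. 4c->0: no, acacb/bccb meet in 2. 4c->1: no, acacb/ccb meet in 0. 4c->2: ok.
bbab: 4b undefined. 4b->0: ok.
ccaa: 4a undefined. 4a->0: ok.
All examples now run through 5 states with every (state, symbol) defined. Accept strings end in {1,3}, Reject strings end in {0,2,4}; accept={1,3}.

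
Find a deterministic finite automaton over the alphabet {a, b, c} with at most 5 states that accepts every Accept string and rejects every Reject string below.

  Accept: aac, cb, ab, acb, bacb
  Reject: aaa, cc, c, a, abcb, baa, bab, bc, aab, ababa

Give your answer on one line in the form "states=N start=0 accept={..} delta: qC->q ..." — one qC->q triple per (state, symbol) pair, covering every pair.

State merging on the prefix tree: take the shortest (then alphabetical) example prefix whose next move is undefined and point that move at state 0, else 1, else 2, ...; a target is out if some Accept/Reject pair would then sit in one state with the same input left (inseparable). If every existing state is out, open a new one.
a: 0a undefined. 0a->0: no, aac/c meet in 0 with "c" left. Open state 1: 0a->1.
b: 0b undefined. 0b->0: no, ab/bab meet in 1 with "b" left. 0b->1: ok.
c: 0c undefined. 0c->0: no, cb/a meet in 1. 0c->1: ok.
aa: 1a undefined. 1a->0: no, aac/aaa meet in 1. 1a->1: no, aac/cc meet in 1 with "c" left. Open state 2: 1a->2.
ab: 1b undefined. 1b->0: no, cb/abcb meet in 0. 1b->1: no, cb/c meet in 1. 1b->2: no, bacb/abcb meet in 2 with "cb" left. Open state 3: 1b->3.
ac: 1c undefined. 1c->0: no, acb/c meet in 1. 1c->1: ok.
aaa: 2a undefined. 2a->0: ok.
aab: 2b undefined. 2b->0: ok.
aac: 2c undefined. 2c->0: no, aac/aaa meet in 0. 2c->1: no, aac/cc meet in 1. 2c->2: no, bacb/aaa meet in 0. 2c->3: ok.
aba: 3a undefined. 3a->0: ok.
abc: 3c undefined. 3c->0: ok.
bacb: 3b undefined. 3b->0: no, bacb/aaa meet in 0. 3b->1: no, bacb/cc meet in 1. 3b->2: no, bacb/ababa meet in 2. 3b->3: ok.
All examples now run through 4 states with every (state, symbol) defined. Accept strings end in {3}, Reject strings end in {0,1,2}; accept={3}.

states=4 start=0 accept={3} delta: 0a->1 0b->1 0c->1 1a->2 1b->3 1c->1 2a->0 2b->0 2c->3 3a->0 3b->3 3c->0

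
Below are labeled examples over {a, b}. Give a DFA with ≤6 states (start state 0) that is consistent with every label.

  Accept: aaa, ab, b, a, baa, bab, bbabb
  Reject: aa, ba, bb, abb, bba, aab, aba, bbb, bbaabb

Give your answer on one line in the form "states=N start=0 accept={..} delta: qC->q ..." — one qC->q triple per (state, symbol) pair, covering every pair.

Grow the machine one transition at a time. Run the examples from 0; the earliest place one falls off (shortest prefix, ties alphabetical) gets sent to the lowest-numbered state that keeps every Accept/Reject pair distinguishable — a pair clashes when both reach the same state with identical unread suffix — and to a fresh state only if none does.
a: 0a undefined. 0a->0: no, aaa/aa meet in 0. Open state 1: 0a->1.
b: 0b undefined. 0b->0: no, b/bb meet in 0. 0b->1: no, ab/bb meet in 1 with "b" left. Open state 2: 0b->2.
aa: 1a undefined. 1a->0: no, b/aab meet in 2. 1a->1: no, aaa/aa meet in 1. 1a->2: no, aaa/ba meet in 2 with "a" left. Open state 3: 1a->3.
ab: 1b undefined. 1b->0: no, b/abb meet in 2. 1b->1: no, ab/abb meet in 1. 1b->2: ok.
ba: 2a undefined. 2a->0: ok.
bb: 2b undefined. 2b->0: no, ab/bbb meet in 2. 2b->1: no, ab/bbb meet in 2. 2b->2: no, ab/bb meet in 2. 2b->3: no, aaa/bba meet in 3 with "a" left. Open state 4: 2b->4.
aaa: 3a undefined. 3a->0: no, aaa/ba meet in 0. 3a->1: ok.
aab: 3b undefined. 3b->0: ok.
bba: 4a undefined. 4a->0: no, bbabb/bb meet in 4. 4a->1: no, aaa/bba meet in 1. 4a->2: no, ab/bba meet in 2. 4a->3: ok.
bbb: 4b undefined. 4b->0: ok.
All examples now run through 5 states with every (state, symbol) defined. Accept strings end in {1,2}, Reject strings end in {0,3,4}; accept={1,2}.

states=5 start=0 accept={1,2} delta: 0a->1 0b->2 1a->3 1b->2 2a->0 2b->4 3a->1 3b->0 4a->3 4b->0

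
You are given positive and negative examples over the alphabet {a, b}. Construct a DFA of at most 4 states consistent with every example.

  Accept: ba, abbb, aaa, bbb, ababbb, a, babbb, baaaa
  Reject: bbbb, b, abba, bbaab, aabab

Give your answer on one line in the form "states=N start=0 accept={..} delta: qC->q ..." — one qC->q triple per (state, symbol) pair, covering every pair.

states=3 start=0 accept={0} delta: 0a->0 0b->1 1a->0 1b->2 2a->1 2b->0

Fold the examples into a partial DFA from state 0: repeatedly fix the first undefined (state, symbol) met by the shortest-then-alphabetical prefix, trying targets in increasing order and rejecting any under which an Accept and a Reject string meet in one state with the same remainder; add a state when all current targets are rejected. Accepting states are where Accept strings end.
a: 0a undefined. 0a->0: ok.
b: 0b undefined. 0b->0: no, ba/bbbb meet in 0. Open state 1: 0b->1.
ba: 1a undefined. 1a->0: ok.
bb: 1b undefined. 1b->0: no, ba/bbbb meet in 0. 1b->1: no, ba/abba meet in 0. Open state 2: 1b->2.
bba: 2a undefined. 2a->0: no, ba/abba meet in 0. 2a->1: ok.
bbb: 2b undefined. 2b->0: ok.
All examples now run through 3 states with every (state, symbol) defined. Accept strings end in {0}, Reject strings end in {1}; accept={0}.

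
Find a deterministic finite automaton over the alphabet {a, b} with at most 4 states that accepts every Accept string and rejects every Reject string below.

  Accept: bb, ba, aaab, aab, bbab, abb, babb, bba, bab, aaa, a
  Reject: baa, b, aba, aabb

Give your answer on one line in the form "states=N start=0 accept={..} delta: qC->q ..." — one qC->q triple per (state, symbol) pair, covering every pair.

State merging on the prefix tree: take the shortest (then alphabetical) example prefix whose next move is undefined and point that move at state 0, else 1, else 2, ...; a target is out if some Accept/Reject pair would then sit in one state with the same input left (inseparable). If every existing state is out, open a new one.
a: 0a undefined. 0a->0: no, bb/aabb meet in 0 with "bb" left. Open state 1: 0a->1.
b: 0b undefined. 0b->0: no, bb/b meet in 0. 0b->1: no, babb/aabb meet in 1 with "abb" left. Open state 2: 0b->2.
aa: 1a undefined. 1a->0: no, bb/aabb meet in 2 with "b" left. 1a->1: no, abb/aabb meet in 1 with "bb" left. 1a->2: ok.
ab: 1b undefined. 1b->0: no, abb/b meet in 2. 1b->1: ok.
ba: 2a undefined. 2a->0: no, aaab/b meet in 2. 2a->1: ok.
bb: 2b undefined. 2b->0: ok.
All examples now run through 3 states with every (state, symbol) defined. Accept strings end in {0,1}, Reject strings end in {2}; accept={0,1}.

states=3 start=0 accept={0,1} delta: 0a->1 0b->2 1a->2 1b->1 2a->1 2b->0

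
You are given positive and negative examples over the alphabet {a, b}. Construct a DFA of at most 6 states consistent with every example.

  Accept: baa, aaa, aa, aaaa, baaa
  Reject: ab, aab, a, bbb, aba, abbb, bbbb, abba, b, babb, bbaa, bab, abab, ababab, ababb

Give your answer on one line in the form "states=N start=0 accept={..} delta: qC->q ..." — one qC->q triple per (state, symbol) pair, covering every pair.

states=4 start=0 accept={2} delta: 0a->1 0b->1 1a->2 1b->3 2a->2 2b->0 3a->0 3b->0

Fold the examples into a partial DFA from state 0: repeatedly fix the first undefined (state, symbol) met by the shortest-then-alphabetical prefix, trying targets in increasing order and rejecting any under which an Accept and a Reject string meet in one state with the same remainder; add a state when all current targets are rejected. Accepting states are where Accept strings end.
a: 0a undefined. 0a->0: no, aaa/a meet in 0. Open state 1: 0a->1.
b: 0b undefined. 0b->0: no, baa/bbaa meet in 1 with "a" left. 0b->1: ok.
aa: 1a undefined. 1a->0: no, baa/aab meet in 1. 1a->1: no, baa/a meet in 1. Open state 2: 1a->2.
ab: 1b undefined. 1b->0: no, aa/abba meet in 2. 1b->1: no, baa/bbaa meet in 2 with "a" left. 1b->2: no, baa/aba meet in 2 with "a" left. Open state 3: 1b->3.
aaa: 2a undefined. 2a->0: no, aaaa/a meet in 1. 2a->1: no, baa/a meet in 1. 2a->2: ok.
aab: 2b undefined. 2b->0: ok.
aba: 3a undefined. 3a->0: ok.
abb: 3b undefined. 3b->0: ok.
All examples now run through 4 states with every (state, symbol) defined. Accept strings end in {2}, Reject strings end in {0,1,3}; accept={2}.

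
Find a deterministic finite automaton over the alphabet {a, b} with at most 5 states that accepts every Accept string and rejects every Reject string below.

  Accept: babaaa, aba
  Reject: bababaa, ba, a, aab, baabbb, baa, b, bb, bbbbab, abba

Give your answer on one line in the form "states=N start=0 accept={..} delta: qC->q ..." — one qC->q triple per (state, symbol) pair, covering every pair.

State merging on the prefix tree: take the shortest (then alphabetical) example prefix whose next move is undefined and point that move at state 0, else 1, else 2, ...; a target is out if some Accept/Reject pair would then sit in one state with the same input left (inseparable). If every existing state is out, open a new one.
a: 0a undefined. 0a->0: no, aba/ba meet in 0 with "ba" left. Open state 1: 0a->1.
b: 0b undefined. 0b->0: ok.
aa: 1a undefined. 1a->0: ok.
ab: 1b undefined. 1b->0: no, babaaa/ba meet in 1. 1b->1: no, babaaa/bababaa meet in 0. Open state 2: 1b->2.
aba: 2a undefined. 2a->0: no, babaaa/bababaa meet in 0. 2a->1: no, babaaa/ba meet in 1. 2a->2: no, babaaa/bbbbab meet in 2. Open state 3: 2a->3.
abb: 2b undefined. 2b->0: ok.
babaa: 3a undefined. 3a->0: no, babaaa/ba meet in 1. 3a->1: no, babaaa/aab meet in 0. 3a->2: ok.
babab: 3b undefined. 3b->0: ok.
All examples now run through 4 states with every (state, symbol) defined. Accept strings end in {3}, Reject strings end in {0,1,2}; accept={3}.

states=4 start=0 accept={3} delta: 0a->1 0b->0 1a->0 1b->2 2a->3 2b->0 3a->2 3b->0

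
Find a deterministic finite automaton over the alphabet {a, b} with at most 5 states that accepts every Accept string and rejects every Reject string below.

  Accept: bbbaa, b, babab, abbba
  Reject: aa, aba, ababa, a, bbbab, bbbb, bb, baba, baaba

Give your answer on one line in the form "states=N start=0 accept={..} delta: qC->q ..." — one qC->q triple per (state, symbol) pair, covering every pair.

states=4 start=0 accept={1,3} delta: 0a->0 0b->1 1a->0 1b->2 2a->3 2b->2 3a->1 3b->0

State merging on the prefix tree: take the shortest (then alphabetical) example prefix whose next move is undefined and point that move at state 0, else 1, else 2, ...; a target is out if some Accept/Reject pair would then sit in one state with the same input left (inseparable). If every existing state is out, open a new one.
a: 0a undefined. 0a->0: ok.
b: 0b undefined. 0b->0: no, bbbaa/aa meet in 0. Open state 1: 0b->1.
ba: 1a undefined. 1a->0: ok.
bb: 1b undefined. 1b->0: no, bbbaa/aa meet in 0. 1b->1: no, bbbaa/aa meet in 0. Open state 2: 1b->2.
bbb: 2b undefined. 2b->0: no, bbbaa/aa meet in 0. 2b->1: no, bbbaa/aa meet in 0. 2b->2: ok.
bbba: 2a undefined. 2a->0: no, bbbaa/aa meet in 0. 2a->1: no, bbbaa/aa meet in 0. 2a->2: no, bbbaa/bbbab meet in 2. Open state 3: 2a->3.
bbbaa: 3a undefined. 3a->0: no, bbbaa/aa meet in 0. 3a->1: ok.
bbbab: 3b undefined. 3b->0: ok.
All examples now run through 4 states with every (state, symbol) defined. Accept strings end in {1,3}, Reject strings end in {0,2}; accept={1,3}.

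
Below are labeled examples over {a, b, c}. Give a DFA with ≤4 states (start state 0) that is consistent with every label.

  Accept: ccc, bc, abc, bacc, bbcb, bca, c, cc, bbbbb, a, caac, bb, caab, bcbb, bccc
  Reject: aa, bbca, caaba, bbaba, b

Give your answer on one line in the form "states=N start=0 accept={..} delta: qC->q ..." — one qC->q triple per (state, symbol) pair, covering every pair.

State merging on the prefix tree: take the shortest (then alphabetical) example prefix whose next move is undefined and point that move at state 0, else 1, else 2, ...; a target is out if some Accept/Reject pair would then sit in one state with the same input left (inseparable). If every existing state is out, open a new one.
a: 0a undefined. 0a->0: no, a/aa meet in 0. Open state 1: 0a->1.
b: 0b undefined. 0b->0: no, bca/bbca meet in 0 with "ca" left. 0b->1: no, a/b meet in 1. Open state 2: 0b->2.
c: 0c undefined. 0c->0: ok.
aa: 1a undefined. 1a->0: no, ccc/aa meet in 0. 1a->1: no, a/aa meet in 1. 1a->2: ok.
ab: 1b undefined. 1b->0: ok.
ba: 2a undefined. 2a->0: ok.
bb: 2b undefined. 2b->0: no, bbcb/aa meet in 2. 2b->1: ok.
bc: 2c undefined. 2c->0: ok.
bbc: 1c undefined. 1c->0: no, bbcb/aa meet in 2. 1c->1: ok.
All examples now run through 3 states with every (state, symbol) defined. Accept strings end in {0,1}, Reject strings end in {2}; accept={0,1}.

states=3 start=0 accept={0,1} delta: 0a->1 0b->2 0c->0 1a->2 1b->0 1c->1 2a->0 2b->1 2c->0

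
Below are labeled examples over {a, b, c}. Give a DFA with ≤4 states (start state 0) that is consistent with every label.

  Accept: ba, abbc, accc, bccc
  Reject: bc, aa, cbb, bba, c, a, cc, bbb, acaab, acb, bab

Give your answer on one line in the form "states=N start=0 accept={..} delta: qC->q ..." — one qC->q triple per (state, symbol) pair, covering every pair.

states=4 start=0 accept={2} delta: 0a->0 0b->1 0c->1 1a->2 1b->3 1c->3 2a->0 2b->0 2c->2 3a->0 3b->0 3c->2

Grow the machine one transition at a time. Run the examples from 0; the earliest place one falls off (shortest prefix, ties alphabetical) gets sent to the lowest-numbered state that keeps every Accept/Reject pair distinguishable — a pair clashes when both reach the same state with identical unread suffix — and to a fresh state only if none does.
a: 0a undefined. 0a->0: ok.
b: 0b undefined. 0b->0: no, ba/aa meet in 0. Open state 1: 0b->1.
c: 0c undefined. 0c->0: no, accc/aa meet in 0. 0c->1: ok.
ba: 1a undefined. 1a->0: no, ba/aa meet in 0. 1a->1: no, ba/c meet in 1. Open state 2: 1a->2.
bb: 1b undefined. 1b->0: no, abbc/cbb meet in 1. 1b->1: no, ba/bba meet in 2. 1b->2: no, ba/acb meet in 2. Open state 3: 1b->3.
bc: 1c undefined. 1c->0: no, accc/c meet in 1. 1c->1: no, accc/bc meet in 1. 1c->2: no, ba/bc meet in 2. 1c->3: ok.
bab: 2b undefined. 2b->0: ok.
bba: 3a undefined. 3a->0: ok.
bbb: 3b undefined. 3b->0: ok.
bcc: 3c undefined. 3c->0: no, abbc/aa meet in 0. 3c->1: no, abbc/c meet in 1. 3c->2: ok.
acaa: 2a undefined. 2a->0: ok.
bccc: 2c undefined. 2c->0: no, bccc/aa meet in 0. 2c->1: no, bccc/c meet in 1. 2c->2: ok.
All examples now run through 4 states with every (state, symbol) defined. Accept strings end in {2}, Reject strings end in {0,1,3}; accept={2}.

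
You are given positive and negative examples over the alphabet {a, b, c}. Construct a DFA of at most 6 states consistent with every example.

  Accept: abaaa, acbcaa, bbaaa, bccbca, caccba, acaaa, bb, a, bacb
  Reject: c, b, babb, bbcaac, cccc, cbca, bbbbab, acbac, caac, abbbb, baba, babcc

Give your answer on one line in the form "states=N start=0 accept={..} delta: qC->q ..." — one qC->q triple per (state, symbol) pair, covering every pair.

states=5 start=0 accept={0,2} delta: 0a->0 0b->1 0c->1 1a->2 1b->2 1c->2 2a->0 2b->3 2c->4 3a->1 3b->1 3c->0 4a->1 4b->0 4c->1

Grow the machine one transition at a time. Run the examples from 0; the earliest place one falls off (shortest prefix, ties alphabetical) gets sent to the lowest-numbered state that keeps every Accept/Reject pair distinguishable — a pair clashes when both reach the same state with identical unread suffix — and to a fresh state only if none does.
a: 0a undefined. 0a->0: ok.
b: 0b undefined. 0b->0: no, abaaa/b meet in 0. Open state 1: 0b->1.
c: 0c undefined. 0c->0: no, acaaa/c meet in 0. 0c->1: ok.
ba: 1a undefined. 1a->0: no, abaaa/baba meet in 0. 1a->1: no, abaaa/c meet in 1. Open state 2: 1a->2.
bb: 1b undefined. 1b->0: no, bbaaa/abbbb meet in 0. 1b->1: no, bb/c meet in 1. 1b->2: ok.
bc: 1c undefined. 1c->0: no, bccbca/cbca meet in 2 with "ca" left. 1c->1: no, bccbca/cbca meet in 2 with "ca" left. 1c->2: ok.
bab: 2b undefined. 2b->0: no, bb/babcc meet in 2. 2b->1: no, bb/babb meet in 2. 2b->2: no, bb/babb meet in 2. Open state 3: 2b->3.
bac: 2c undefined. 2c->0: no, acbcaa/cbca meet in 0. 2c->1: no, bccbca/cccc meet in 2. 2c->2: no, caccba/baba meet in 3 with "a" left. 2c->3: no, bacb/babb meet in 3 with "b" left. Open state 4: 2c->4.
bba: 2a undefined. 2a->0: ok.
baba: 3a undefined. 3a->0: no, abaaa/baba meet in 0. 3a->1: ok.
babb: 3b undefined. 3b->0: no, abaaa/babb meet in 0. 3b->1: ok.
babc: 3c undefined. 3c->0: ok.
bacb: 4b undefined. 4b->0: ok.
bbca: 4a undefined. 4a->0: no, abaaa/cbca meet in 0. 4a->1: ok.
cacc: 4c undefined. 4c->0: no, abaaa/cccc meet in 0. 4c->1: ok.
All examples now run through 5 states with every (state, symbol) defined. Accept strings end in {0,2}, Reject strings end in {1,3,4}; accept={0,2}.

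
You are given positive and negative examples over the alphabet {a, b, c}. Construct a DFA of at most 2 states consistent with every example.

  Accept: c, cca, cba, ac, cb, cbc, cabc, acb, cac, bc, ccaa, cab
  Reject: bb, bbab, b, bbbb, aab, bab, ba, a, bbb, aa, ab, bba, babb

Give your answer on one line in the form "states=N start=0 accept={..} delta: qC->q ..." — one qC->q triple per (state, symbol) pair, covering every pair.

states=2 start=0 accept={1} delta: 0a->0 0b->0 0c->1 1a->1 1b->1 1c->1

Grow the machine one transition at a time. Run the examples from 0; the earliest place one falls off (shortest prefix, ties alphabetical) gets sent to the lowest-numbered state that keeps every Accept/Reject pair distinguishable — a pair clashes when both reach the same state with identical unread suffix — and to a fresh state only if none does.
a: 0a undefined. 0a->0: ok.
b: 0b undefined. 0b->0: ok.
c: 0c undefined. 0c->0: no, c/bb meet in 0. Open state 1: 0c->1.
ca: 1a undefined. 1a->0: no, cab/bb meet in 0. 1a->1: ok.
cb: 1b undefined. 1b->0: no, cba/bb meet in 0. 1b->1: ok.
cc: 1c undefined. 1c->0: no, cca/bb meet in 0. 1c->1: ok.
All examples now run through 2 states with every (state, symbol) defined. Accept strings end in {1}, Reject strings end in {0}; accept={1}.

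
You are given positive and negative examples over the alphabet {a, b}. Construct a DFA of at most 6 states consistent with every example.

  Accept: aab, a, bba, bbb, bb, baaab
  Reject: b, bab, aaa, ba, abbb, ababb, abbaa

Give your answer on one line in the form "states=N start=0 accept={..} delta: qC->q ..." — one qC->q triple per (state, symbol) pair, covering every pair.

states=5 start=0 accept={1,3,4} delta: 0a->1 0b->2 1a->2 1b->3 2a->0 2b->3 3a->3 3b->4 4a->1 4b->0

State merging on the prefix tree: take the shortest (then alphabetical) example prefix whose next move is undefined and point that move at state 0, else 1, else 2, ...; a target is out if some Accept/Reject pair would then sit in one state with the same input left (inseparable). If every existing state is out, open a new one.
a: 0a undefined. 0a->0: no, aab/b meet in 0 with "b" left. Open state 1: 0a->1.
b: 0b undefined. 0b->0: no, a/ba meet in 1. 0b->1: no, aab/bab meet in 1 with "ab" left. Open state 2: 0b->2.
aa: 1a undefined. 1a->0: no, aab/b meet in 2. 1a->1: no, a/aaa meet in 1. 1a->2: ok.
ab: 1b undefined. 1b->0: no, aab/abbb meet in 2 with "b" left. 1b->1: no, a/abbb meet in 1. 1b->2: no, bbb/abbb meet in 2 with "bb" left. Open state 3: 1b->3.
ba: 2a undefined. 2a->0: ok.
bb: 2b undefined. 2b->0: no, aab/aaa meet in 0. 2b->1: no, bba/b meet in 2. 2b->2: no, aab/b meet in 2. 2b->3: ok.
aba: 3a undefined. 3a->0: no, aab/ababb meet in 3. 3a->1: no, bbb/ababb meet in 3 with "b" left. 3a->2: no, bba/b meet in 2. 3a->3: ok.
abb: 3b undefined. 3b->0: no, bbb/aaa meet in 0. 3b->1: no, aab/abbb meet in 3. 3b->2: no, aab/abbb meet in 3. 3b->3: no, aab/abbb meet in 3. Open state 4: 3b->4.
abba: 4a undefined. 4a->0: no, a/abbaa meet in 1. 4a->1: ok.
abbb: 4b undefined. 4b->0: ok.
All examples now run through 5 states with every (state, symbol) defined. Accept strings end in {1,3,4}, Reject strings end in {0,2}; accept={1,3,4}.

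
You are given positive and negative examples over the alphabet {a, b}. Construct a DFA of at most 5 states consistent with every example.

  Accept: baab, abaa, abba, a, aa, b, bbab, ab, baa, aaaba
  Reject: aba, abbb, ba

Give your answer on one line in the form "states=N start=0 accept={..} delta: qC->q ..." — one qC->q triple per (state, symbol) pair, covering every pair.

states=4 start=0 accept={0,1,2} delta: 0a->1 0b->2 1a->2 1b->2 2a->3 2b->3 3a->0 3b->3

Grow the machine one transition at a time. Run the examples from 0; the earliest place one falls off (shortest prefix, ties alphabetical) gets sent to the lowest-numbered state that keeps every Accept/Reject pair distinguishable — a pair clashes when both reach the same state with identical unread suffix — and to a fresh state only if none does.
a: 0a undefined. 0a->0: no, aaaba/aba meet in 0 with "ba" left. Open state 1: 0a->1.
b: 0b undefined. 0b->0: no, a/ba meet in 1. 0b->1: no, aa/ba meet in 1 with "a" left. Open state 2: 0b->2.
aa: 1a undefined. 1a->0: no, aaaba/aba meet in 1 with "ba" left. 1a->1: no, aaaba/aba meet in 1 with "ba" left. 1a->2: ok.
ab: 1b undefined. 1b->0: no, abba/ba meet in 2 with "a" left. 1b->1: no, abaa/ba meet in 2 with "a" left. 1b->2: ok.
ba: 2a undefined. 2a->0: no, aaaba/aba meet in 0. 2a->1: no, a/aba meet in 1. 2a->2: no, abaa/aba meet in 2. Open state 3: 2a->3.
bb: 2b undefined. 2b->0: no, aa/abbb meet in 2. 2b->1: no, abba/abbb meet in 2. 2b->2: no, abba/aba meet in 3. 2b->3: ok.
baa: 3a undefined. 3a->0: ok.
aaab: 3b undefined. 3b->0: no, abaa/abbb meet in 0. 3b->1: no, a/abbb meet in 1. 3b->2: no, baab/abbb meet in 2. 3b->3: ok.
All examples now run through 4 states with every (state, symbol) defined. Accept strings end in {0,1,2}, Reject strings end in {3}; accept={0,1,2}.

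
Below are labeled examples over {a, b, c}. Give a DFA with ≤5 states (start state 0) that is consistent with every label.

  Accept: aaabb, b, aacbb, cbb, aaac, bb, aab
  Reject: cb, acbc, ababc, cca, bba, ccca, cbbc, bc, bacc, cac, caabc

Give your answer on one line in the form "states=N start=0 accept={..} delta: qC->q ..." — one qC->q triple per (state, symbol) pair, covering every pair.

states=4 start=0 accept={1,2} delta: 0a->0 0b->1 0c->2 1a->0 1b->1 1c->0 2a->1 2b->3 2c->3 3a->0 3b->1 3c->0

State merging on the prefix tree: take the shortest (then alphabetical) example prefix whose next move is undefined and point that move at state 0, else 1, else 2, ...; a target is out if some Accept/Reject pair would then sit in one state with the same input left (inseparable). If every existing state is out, open a new one.
a: 0a undefined. 0a->0: ok.
b: 0b undefined. 0b->0: no, aaabb/bba meet in 0. Open state 1: 0b->1.
c: 0c undefined. 0c->0: no, b/cb meet in 1. 0c->1: no, aaabb/cb meet in 1 with "b" left. Open state 2: 0c->2.
ba: 1a undefined. 1a->0: ok.
bb: 1b undefined. 1b->0: no, aaabb/bba meet in 0. 1b->1: ok.
bc: 1c undefined. 1c->0: ok.
ca: 2a undefined. 2a->0: no, aaac/cac meet in 2. 2a->1: ok.
cb: 2b undefined. 2b->0: no, aaac/acbc meet in 2. 2b->1: no, aaabb/cb meet in 1. 2b->2: no, aacbb/cb meet in 2. Open state 3: 2b->3.
cc: 2c undefined. 2c->0: no, aaabb/ccca meet in 1. 2c->1: no, aaabb/bacc meet in 1. 2c->2: no, aaabb/cca meet in 1. 2c->3: ok.
cbb: 3b undefined. 3b->0: no, aacbb/ababc meet in 0. 3b->1: ok.
cca: 3a undefined. 3a->0: ok.
ccc: 3c undefined. 3c->0: ok.
All examples now run through 4 states with every (state, symbol) defined. Accept strings end in {1,2}, Reject strings end in {0,3}; accept={1,2}.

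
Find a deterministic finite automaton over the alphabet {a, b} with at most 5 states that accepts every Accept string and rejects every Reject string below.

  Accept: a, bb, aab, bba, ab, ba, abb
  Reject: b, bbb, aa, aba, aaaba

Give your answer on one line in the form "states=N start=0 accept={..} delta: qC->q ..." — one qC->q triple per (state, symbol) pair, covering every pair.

states=3 start=0 accept={0,1} delta: 0a->1 0b->2 1a->2 1b->1 2a->1 2b->0

Fold the examples into a partial DFA from state 0: repeatedly fix the first undefined (state, symbol) met by the shortest-then-alphabetical prefix, trying targets in increasing order and rejecting any under which an Accept and a Reject string meet in one state with the same remainder; add a state when all current targets are rejected. Accepting states are where Accept strings end.
a: 0a undefined. 0a->0: no, a/aa meet in 0. Open state 1: 0a->1.
b: 0b undefined. 0b->0: no, bb/b meet in 0. 0b->1: no, a/b meet in 1. Open state 2: 0b->2.
aa: 1a undefined. 1a->0: no, aab/b meet in 2. 1a->1: no, a/aa meet in 1. 1a->2: ok.
ab: 1b undefined. 1b->0: no, a/aba meet in 1. 1b->1: ok.
ba: 2a undefined. 2a->0: no, ba/aaaba meet in 0. 2a->1: ok.
bb: 2b undefined. 2b->0: ok.
All examples now run through 3 states with every (state, symbol) defined. Accept strings end in {0,1}, Reject strings end in {2}; accept={0,1}.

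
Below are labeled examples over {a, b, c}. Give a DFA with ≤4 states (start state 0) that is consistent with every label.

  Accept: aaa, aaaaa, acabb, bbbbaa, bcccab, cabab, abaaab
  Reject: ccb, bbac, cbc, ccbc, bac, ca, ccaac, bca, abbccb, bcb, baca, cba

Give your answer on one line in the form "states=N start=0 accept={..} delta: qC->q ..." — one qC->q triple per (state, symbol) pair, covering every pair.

Fold the examples into a partial DFA from state 0: repeatedly fix the first undefined (state, symbol) met by the shortest-then-alphabetical prefix, trying targets in increasing order and rejecting any under which an Accept and a Reject string meet in one state with the same remainder; add a state when all current targets are rejected. Accepting states are where Accept strings end.
a: 0a undefined. 0a->0: ok.
b: 0b undefined. 0b->0: ok.
c: 0c undefined. 0c->0: no, aaa/ccb meet in 0. Open state 1: 0c->1.
ca: 1a undefined. 1a->0: no, aaa/ca meet in 0. 1a->1: ok.
cb: 1b undefined. 1b->0: no, aaa/bcb meet in 0. 1b->1: no, acabb/bbac meet in 1. Open state 2: 1b->2.
cc: 1c undefined. 1c->0: no, aaa/ccb meet in 0. 1c->1: no, bcccab/ccb meet in 2. 1c->2: no, acabb/ccb meet in 2 with "b" left. Open state 3: 1c->3.
cba: 2a undefined. 2a->0: no, aaa/cba meet in 0. 2a->1: no, cabab/bcb meet in 2. 2a->2: ok.
cbc: 2c undefined. 2c->0: no, aaa/cbc meet in 0. 2c->1: ok.
cca: 3a undefined. 3a->0: ok.
ccb: 3b undefined. 3b->0: no, aaa/ccb meet in 0. 3b->1: ok.
bccc: 3c undefined. 3c->0: ok.
acabb: 2b undefined. 2b->0: ok.
All examples now run through 4 states with every (state, symbol) defined. Accept strings end in {0}, Reject strings end in {1,2,3}; accept={0}.

states=4 start=0 accept={0} delta: 0a->0 0b->0 0c->1 1a->1 1b->2 1c->3 2a->2 2b->0 2c->1 3a->0 3b->1 3c->0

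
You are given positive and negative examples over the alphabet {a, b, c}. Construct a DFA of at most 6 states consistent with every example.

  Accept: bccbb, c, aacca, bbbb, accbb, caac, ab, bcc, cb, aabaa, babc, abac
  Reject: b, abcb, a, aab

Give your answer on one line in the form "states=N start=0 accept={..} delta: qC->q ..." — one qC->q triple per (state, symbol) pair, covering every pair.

states=4 start=0 accept={0,2} delta: 0a->1 0b->1 0c->2 1a->3 1b->2 1c->0 2a->0 2b->2 2c->0 3a->0 3b->1 3c->0

Fold the examples into a partial DFA from state 0: repeatedly fix the first undefined (state, symbol) met by the shortest-then-alphabetical prefix, trying targets in increasing order and rejecting any under which an Accept and a Reject string meet in one state with the same remainder; add a state when all current targets are rejected. Accepting states are where Accept strings end.
a: 0a undefined. 0a->0: no, ab/b meet in 0 with "b" left. Open state 1: 0a->1.
b: 0b undefined. 0b->0: no, bbbb/b meet in 0. 0b->1: ok.
c: 0c undefined. 0c->0: no, cb/b meet in 1. 0c->1: no, c/b meet in 1. Open state 2: 0c->2.
aa: 1a undefined. 1a->0: no, aabaa/b meet in 1. 1a->1: no, ab/aab meet in 1 with "b" left. 1a->2: no, cb/aab meet in 2 with "b" left. Open state 3: 1a->3.
ab: 1b undefined. 1b->0: no, cb/abcb meet in 2 with "b" left. 1b->1: no, bbbb/b meet in 1. 1b->2: ok.
ac: 1c undefined. 1c->0: ok.
ca: 2a undefined. 2a->0: ok.
cb: 2b undefined. 2b->0: no, bccbb/b meet in 1. 2b->1: no, cb/b meet in 1. 2b->2: ok.
aab: 3b undefined. 3b->0: no, caac/aab meet in 0. 3b->1: ok.
aac: 3c undefined. 3c->0: ok.
abc: 2c undefined. 2c->0: ok.
aabaa: 3a undefined. 3a->0: ok.
All examples now run through 4 states with every (state, symbol) defined. Accept strings end in {0,2}, Reject strings end in {1}; accept={0,2}.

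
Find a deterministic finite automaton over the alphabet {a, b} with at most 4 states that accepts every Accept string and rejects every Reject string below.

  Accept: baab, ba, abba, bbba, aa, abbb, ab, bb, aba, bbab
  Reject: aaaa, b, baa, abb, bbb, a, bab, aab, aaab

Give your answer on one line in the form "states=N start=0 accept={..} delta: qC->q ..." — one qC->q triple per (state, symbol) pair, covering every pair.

State merging on the prefix tree: take the shortest (then alphabetical) example prefix whose next move is undefined and point that move at state 0, else 1, else 2, ...; a target is out if some Accept/Reject pair would then sit in one state with the same input left (inseparable). If every existing state is out, open a new one.
a: 0a undefined. 0a->0: no, aa/aaaa meet in 0. Open state 1: 0a->1.
b: 0b undefined. 0b->0: no, baab/aab meet in 1 with "ab" left. 0b->1: no, baab/aaab meet in 1 with "aab" left. Open state 2: 0b->2.
aa: 1a undefined. 1a->0: no, aa/aaaa meet in 0. 1a->1: no, aa/aaaa meet in 1. 1a->2: no, aa/b meet in 2. Open state 3: 1a->3.
ab: 1b undefined. 1b->0: no, aba/a meet in 1. 1b->1: no, abbb/abb meet in 1. 1b->2: no, abbb/bbb meet in 2 with "bb" left. 1b->3: ok.
ba: 2a undefined. 2a->0: ok.
bb: 2b undefined. 2b->0: ok.
aaa: 3a undefined. 3a->0: ok.
aab: 3b undefined. 3b->0: no, ba/abb meet in 0. 3b->1: ok.
All examples now run through 4 states with every (state, symbol) defined. Accept strings end in {0,3}, Reject strings end in {1,2}; accept={0,3}.

states=4 start=0 accept={0,3} delta: 0a->1 0b->2 1a->3 1b->3 2a->0 2b->0 3a->0 3b->1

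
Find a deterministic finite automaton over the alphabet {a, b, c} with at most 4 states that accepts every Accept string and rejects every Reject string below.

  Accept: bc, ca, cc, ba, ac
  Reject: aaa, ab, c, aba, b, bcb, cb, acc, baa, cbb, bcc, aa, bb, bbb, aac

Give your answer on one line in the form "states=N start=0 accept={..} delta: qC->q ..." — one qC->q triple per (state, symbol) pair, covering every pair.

State merging on the prefix tree: take the shortest (then alphabetical) example prefix whose next move is undefined and point that move at state 0, else 1, else 2, ...; a target is out if some Accept/Reject pair would then sit in one state with the same input left (inseparable). If every existing state is out, open a new one.
a: 0a undefined. 0a->0: no, cc/acc meet in 0 with "cc" left. Open state 1: 0a->1.
b: 0b undefined. 0b->0: no, bc/c meet in 0 with "c" left. 0b->1: no, ba/aa meet in 1 with "a" left. Open state 2: 0b->2.
c: 0c undefined. 0c->0: no, cc/c meet in 0. 0c->1: no, ca/aa meet in 1 with "a" left. 0c->2: ok.
aa: 1a undefined. 1a->0: ok.
ab: 1b undefined. 1b->0: ok.
ac: 1c undefined. 1c->0: no, ac/ab meet in 0. 1c->1: no, ac/aaa meet in 1. 1c->2: no, bc/acc meet in 2 with "c" left. Open state 3: 1c->3.
ba: 2a undefined. 2a->0: no, ca/ab meet in 0. 2a->1: no, ca/aaa meet in 1. 2a->2: no, ca/c meet in 2. 2a->3: ok.
bb: 2b undefined. 2b->0: ok.
bc: 2c undefined. 2c->0: no, bc/ab meet in 0. 2c->1: no, bc/aaa meet in 1. 2c->2: no, bc/c meet in 2. 2c->3: ok.
acc: 3c undefined. 3c->0: ok.
baa: 3a undefined. 3a->0: ok.
bcb: 3b undefined. 3b->0: ok.
All examples now run through 4 states with every (state, symbol) defined. Accept strings end in {3}, Reject strings end in {0,1,2}; accept={3}.

states=4 start=0 accept={3} delta: 0a->1 0b->2 0c->2 1a->0 1b->0 1c->3 2a->3 2b->0 2c->3 3a->0 3b->0 3c->0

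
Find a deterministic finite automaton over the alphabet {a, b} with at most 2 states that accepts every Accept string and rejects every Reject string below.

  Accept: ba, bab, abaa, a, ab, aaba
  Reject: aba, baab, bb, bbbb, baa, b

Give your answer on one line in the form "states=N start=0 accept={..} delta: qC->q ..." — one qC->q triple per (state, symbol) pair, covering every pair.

Fold the examples into a partial DFA from state 0: repeatedly fix the first undefined (state, symbol) met by the shortest-then-alphabetical prefix, trying targets in increasing order and rejecting any under which an Accept and a Reject string meet in one state with the same remainder; add a state when all current targets are rejected. Accepting states are where Accept strings end.
a: 0a undefined. 0a->0: no, ba/aba meet in 0 with "ba" left. Open state 1: 0a->1.
b: 0b undefined. 0b->0: ok.
aa: 1a undefined. 1a->0: ok.
ab: 1b undefined. 1b->0: no, ba/aba meet in 1. 1b->1: ok.
All examples now run through 2 states with every (state, symbol) defined. Accept strings end in {1}, Reject strings end in {0}; accept={1}.

states=2 start=0 accept={1} delta: 0a->1 0b->0 1a->0 1b->1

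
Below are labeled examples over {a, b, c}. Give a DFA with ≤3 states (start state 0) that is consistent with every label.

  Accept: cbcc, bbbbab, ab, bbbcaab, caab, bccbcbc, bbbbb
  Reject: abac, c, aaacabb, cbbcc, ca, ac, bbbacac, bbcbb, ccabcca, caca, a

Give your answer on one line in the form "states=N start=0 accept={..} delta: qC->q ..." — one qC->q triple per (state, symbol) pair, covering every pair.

states=2 start=0 accept={1} delta: 0a->0 0b->1 0c->0 1a->0 1b->0 1c->1

Grow the machine one transition at a time. Run the examples from 0; the earliest place one falls off (shortest prefix, ties alphabetical) gets sent to the lowest-numbered state that keeps every Accept/Reject pair distinguishable — a pair clashes when both reach the same state with identical unread suffix — and to a fresh state only if none does.
a: 0a undefined. 0a->0: ok.
b: 0b undefined. 0b->0: no, bbbbab/a meet in 0. Open state 1: 0b->1.
c: 0c undefined. 0c->0: ok.
bb: 1b undefined. 1b->0: ok.
bc: 1c undefined. 1c->0: no, cbcc/c meet in 0. 1c->1: ok.
aba: 1a undefined. 1a->0: ok.
All examples now run through 2 states with every (state, symbol) defined. Accept strings end in {1}, Reject strings end in {0}; accept={1}.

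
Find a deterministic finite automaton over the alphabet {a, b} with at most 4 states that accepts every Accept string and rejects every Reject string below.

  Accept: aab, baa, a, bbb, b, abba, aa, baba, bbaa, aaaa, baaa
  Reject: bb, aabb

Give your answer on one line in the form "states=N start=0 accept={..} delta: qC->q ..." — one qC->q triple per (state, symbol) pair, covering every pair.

states=3 start=0 accept={0,1} delta: 0a->0 0b->1 1a->0 1b->2 2a->0 2b->0

Grow the machine one transition at a time. Run the examples from 0; the earliest place one falls off (shortest prefix, ties alphabetical) gets sent to the lowest-numbered state that keeps every Accept/Reject pair distinguishable — a pair clashes when both reach the same state with identical unread suffix — and to a fresh state only if none does.
a: 0a undefined. 0a->0: ok.
b: 0b undefined. 0b->0: no, aab/bb meet in 0. Open state 1: 0b->1.
ba: 1a undefined. 1a->0: ok.
bb: 1b undefined. 1b->0: no, baa/bb meet in 0. 1b->1: no, aab/bb meet in 1. Open state 2: 1b->2.
bba: 2a undefined. 2a->0: ok.
bbb: 2b undefined. 2b->0: ok.
All examples now run through 3 states with every (state, symbol) defined. Accept strings end in {0,1}, Reject strings end in {2}; accept={0,1}.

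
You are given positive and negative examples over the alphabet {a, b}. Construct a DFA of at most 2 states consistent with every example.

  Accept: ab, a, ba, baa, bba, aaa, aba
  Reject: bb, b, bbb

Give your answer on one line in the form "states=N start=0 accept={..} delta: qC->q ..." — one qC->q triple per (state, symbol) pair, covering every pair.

states=2 start=0 accept={1} delta: 0a->1 0b->0 1a->1 1b->1

Fold the examples into a partial DFA from state 0: repeatedly fix the first undefined (state, symbol) met by the shortest-then-alphabetical prefix, trying targets in increasing order and rejecting any under which an Accept and a Reject string meet in one state with the same remainder; add a state when all current targets are rejected. Accepting states are where Accept strings end.
a: 0a undefined. 0a->0: no, ab/b meet in 0 with "b" left. Open state 1: 0a->1.
b: 0b undefined. 0b->0: ok.
aa: 1a undefined. 1a->0: no, baa/bb meet in 0. 1a->1: ok.
ab: 1b undefined. 1b->0: no, ab/bb meet in 0. 1b->1: ok.
All examples now run through 2 states with every (state, symbol) defined. Accept strings end in {1}, Reject strings end in {0}; accept={1}.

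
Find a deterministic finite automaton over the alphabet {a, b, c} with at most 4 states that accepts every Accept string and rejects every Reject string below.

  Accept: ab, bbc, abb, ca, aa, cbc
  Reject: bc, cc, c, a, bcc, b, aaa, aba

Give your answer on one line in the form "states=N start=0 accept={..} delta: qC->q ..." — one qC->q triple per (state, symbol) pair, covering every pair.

State merging on the prefix tree: take the shortest (then alphabetical) example prefix whose next move is undefined and point that move at state 0, else 1, else 2, ...; a target is out if some Accept/Reject pair would then sit in one state with the same input left (inseparable). If every existing state is out, open a new one.
a: 0a undefined. 0a->0: no, ab/b meet in 0 with "b" left. Open state 1: 0a->1.
b: 0b undefined. 0b->0: no, bbc/bc meet in 0 with "c" left. 0b->1: ok.
c: 0c undefined. 0c->0: no, ca/a meet in 1. 0c->1: ok.
aa: 1a undefined. 1a->0: ok.
ab: 1b undefined. 1b->0: no, bbc/c meet in 1. 1b->1: no, ab/c meet in 1. Open state 2: 1b->2.
bc: 1c undefined. 1c->0: no, ca/bc meet in 0. 1c->1: ok.
aba: 2a undefined. 2a->0: no, ca/aba meet in 0. 2a->1: ok.
abb: 2b undefined. 2b->0: ok.
bbc: 2c undefined. 2c->0: ok.
All examples now run through 3 states with every (state, symbol) defined. Accept strings end in {0,2}, Reject strings end in {1}; accept={0,2}.

states=3 start=0 accept={0,2} delta: 0a->1 0b->1 0c->1 1a->0 1b->2 1c->1 2a->1 2b->0 2c->0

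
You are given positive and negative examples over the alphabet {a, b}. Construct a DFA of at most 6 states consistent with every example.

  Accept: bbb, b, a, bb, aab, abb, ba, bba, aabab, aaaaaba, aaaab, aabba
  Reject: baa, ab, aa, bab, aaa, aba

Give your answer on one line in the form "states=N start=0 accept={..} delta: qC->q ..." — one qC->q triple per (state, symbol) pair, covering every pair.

Grow the machine one transition at a time. Run the examples from 0; the earliest place one falls off (shortest prefix, ties alphabetical) gets sent to the lowest-numbered state that keeps every Accept/Reject pair distinguishable — a pair clashes when both reach the same state with identical unread suffix — and to a fresh state only if none does.
a: 0a undefined. 0a->0: no, b/ab meet in 0 with "b" left. Open state 1: 0a->1.
b: 0b undefined. 0b->0: ok.
aa: 1a undefined. 1a->0: no, bbb/baa meet in 0. 1a->1: no, a/baa meet in 1. Open state 2: 1a->2.
ab: 1b undefined. 1b->0: no, bbb/ab meet in 0. 1b->1: no, a/ab meet in 1. 1b->2: ok.
aaa: 2a undefined. 2a->0: no, bbb/aaa meet in 0. 2a->1: no, a/aaa meet in 1. 2a->2: ok.
aab: 2b undefined. 2b->0: no, aabab/baa meet in 2. 2b->1: no, aaaaaba/baa meet in 2. 2b->2: no, aab/baa meet in 2. Open state 3: 2b->3.
aaba: 3a undefined. 3a->0: ok.
aabb: 3b undefined. 3b->0: ok.
All examples now run through 4 states with every (state, symbol) defined. Accept strings end in {0,1,3}, Reject strings end in {2}; accept={0,1,3}.

states=4 start=0 accept={0,1,3} delta: 0a->1 0b->0 1a->2 1b->2 2a->2 2b->3 3a->0 3b->0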